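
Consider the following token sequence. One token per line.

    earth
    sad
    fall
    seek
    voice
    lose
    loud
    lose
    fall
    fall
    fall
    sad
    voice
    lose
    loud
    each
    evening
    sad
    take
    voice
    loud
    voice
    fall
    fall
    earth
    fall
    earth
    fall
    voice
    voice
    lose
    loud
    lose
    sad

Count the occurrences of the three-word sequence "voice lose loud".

3

Scanning the 32 overlapping trigram windows for "voice lose loud":
  position 5–7: voice lose loud
  position 13–15: voice lose loud
  position 30–32: voice lose loud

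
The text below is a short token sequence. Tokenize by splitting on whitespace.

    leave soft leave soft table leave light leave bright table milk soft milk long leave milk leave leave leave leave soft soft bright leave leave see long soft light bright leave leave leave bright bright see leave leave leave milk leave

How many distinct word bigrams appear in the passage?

27

41 tokens → 40 bigram windows in total.
Repeated bigrams (each contributes count−1 duplicates):
  leave leave: 8
  leave soft: 3
  bright leave: 2
  leave bright: 2
  leave milk: 2
  milk leave: 2
13 duplicate windows → 40 − 13 = 27 distinct.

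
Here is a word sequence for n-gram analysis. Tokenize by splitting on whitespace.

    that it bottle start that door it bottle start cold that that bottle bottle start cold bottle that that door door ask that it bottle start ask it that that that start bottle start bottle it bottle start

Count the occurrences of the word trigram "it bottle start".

4

Scanning the 36 overlapping trigram windows for "it bottle start":
  position 2–4: it bottle start
  position 7–9: it bottle start
  position 24–26: it bottle start
  position 36–38: it bottle start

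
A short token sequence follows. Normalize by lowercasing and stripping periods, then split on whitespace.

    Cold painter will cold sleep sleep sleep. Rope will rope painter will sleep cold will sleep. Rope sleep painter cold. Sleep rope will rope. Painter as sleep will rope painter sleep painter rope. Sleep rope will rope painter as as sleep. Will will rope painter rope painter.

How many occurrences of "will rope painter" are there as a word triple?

5

Scanning the 45 overlapping trigram windows for "will rope painter":
  position 9–11: will rope painter
  position 23–25: will rope painter
  position 28–30: will rope painter
  position 36–38: will rope painter
  position 43–45: will rope painter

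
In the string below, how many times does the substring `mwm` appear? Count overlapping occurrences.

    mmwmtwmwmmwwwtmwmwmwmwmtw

Sliding a length-3 window over the 25 characters (23 positions):
  position 2–4: mwm
  position 7–9: mwm
  position 15–17: mwm
  position 17–19: mwm
  position 19–21: mwm
  position 21–23: mwm

6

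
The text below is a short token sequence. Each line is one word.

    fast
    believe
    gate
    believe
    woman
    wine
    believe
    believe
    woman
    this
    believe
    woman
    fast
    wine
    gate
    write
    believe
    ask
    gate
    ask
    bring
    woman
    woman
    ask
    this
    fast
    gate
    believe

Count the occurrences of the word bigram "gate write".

Scanning the 27 overlapping bigram windows for "gate write":
  position 15–16: gate write

1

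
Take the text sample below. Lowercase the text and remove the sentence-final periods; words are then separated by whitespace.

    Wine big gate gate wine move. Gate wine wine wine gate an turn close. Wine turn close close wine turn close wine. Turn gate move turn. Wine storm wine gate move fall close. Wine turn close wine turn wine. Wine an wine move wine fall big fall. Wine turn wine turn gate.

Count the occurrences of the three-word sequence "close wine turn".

5

Scanning the 50 overlapping trigram windows for "close wine turn":
  position 14–16: close wine turn
  position 18–20: close wine turn
  position 21–23: close wine turn
  position 33–35: close wine turn
  position 36–38: close wine turn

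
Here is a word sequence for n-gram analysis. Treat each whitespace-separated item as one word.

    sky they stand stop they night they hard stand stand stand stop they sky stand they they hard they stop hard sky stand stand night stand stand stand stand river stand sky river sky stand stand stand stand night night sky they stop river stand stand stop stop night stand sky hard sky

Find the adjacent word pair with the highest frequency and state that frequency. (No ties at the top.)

"stand stand", 10 times

Bigram frequencies (highest first):
  stand stand: 10
  stand stop: 3
  sky stand: 3
  sky they: 2
  stop they: 2
  they hard: 2
  … (24 more, each ≤ 2)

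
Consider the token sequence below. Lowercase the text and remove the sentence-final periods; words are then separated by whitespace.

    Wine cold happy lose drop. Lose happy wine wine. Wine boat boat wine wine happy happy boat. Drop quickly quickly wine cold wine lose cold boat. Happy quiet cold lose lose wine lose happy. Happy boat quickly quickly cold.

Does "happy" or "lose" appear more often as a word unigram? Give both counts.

"happy" (7 vs 6)

"happy": 7 occurrences
"lose": 6 occurrences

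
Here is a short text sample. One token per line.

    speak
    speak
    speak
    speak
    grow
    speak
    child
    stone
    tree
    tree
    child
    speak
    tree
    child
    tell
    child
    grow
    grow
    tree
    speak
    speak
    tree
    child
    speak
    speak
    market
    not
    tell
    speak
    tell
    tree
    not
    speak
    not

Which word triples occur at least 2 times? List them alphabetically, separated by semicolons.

speak speak speak; speak tree child; tree child speak

Trigram counts meeting the condition (at least 2 times):
  speak speak speak: 2
  speak tree child: 2
  tree child speak: 2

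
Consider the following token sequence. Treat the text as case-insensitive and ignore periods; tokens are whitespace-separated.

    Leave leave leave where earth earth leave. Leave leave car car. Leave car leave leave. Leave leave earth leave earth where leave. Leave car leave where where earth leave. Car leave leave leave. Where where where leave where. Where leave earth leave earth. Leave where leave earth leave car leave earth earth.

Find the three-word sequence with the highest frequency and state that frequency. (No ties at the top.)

Trigram frequencies (highest first):
  leave leave leave: 5
  leave car leave: 4
  leave earth leave: 4
  leave where where: 3
  leave leave where: 2
  leave leave car: 2
  … (25 more, each ≤ 2)

"leave leave leave", 5 times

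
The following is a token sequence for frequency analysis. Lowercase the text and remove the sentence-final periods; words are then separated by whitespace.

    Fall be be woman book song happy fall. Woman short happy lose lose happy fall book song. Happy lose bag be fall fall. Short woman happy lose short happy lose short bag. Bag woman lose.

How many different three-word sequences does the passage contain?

35 tokens → 33 trigram windows in total.
Repeated trigrams (each contributes count−1 duplicates):
  book song happy: 2
  happy lose short: 2
  short happy lose: 2
3 duplicate windows → 33 − 3 = 30 distinct.

30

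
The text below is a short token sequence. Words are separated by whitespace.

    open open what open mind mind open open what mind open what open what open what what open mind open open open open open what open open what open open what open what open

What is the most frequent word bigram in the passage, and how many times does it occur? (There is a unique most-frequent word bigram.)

Bigram frequencies (highest first):
  open what: 9
  open open: 8
  what open: 8
  mind open: 3
  open mind: 2
  mind mind: 1
  … (2 more, each ≤ 1)

"open what", 9 times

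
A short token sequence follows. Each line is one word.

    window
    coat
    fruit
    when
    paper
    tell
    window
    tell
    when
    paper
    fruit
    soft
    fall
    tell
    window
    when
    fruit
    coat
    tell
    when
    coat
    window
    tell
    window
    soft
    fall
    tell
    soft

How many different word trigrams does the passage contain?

28 tokens → 26 trigram windows in total.
Repeated trigrams (each contributes count−1 duplicates):
  soft fall tell: 2
1 duplicate windows → 26 − 1 = 25 distinct.

25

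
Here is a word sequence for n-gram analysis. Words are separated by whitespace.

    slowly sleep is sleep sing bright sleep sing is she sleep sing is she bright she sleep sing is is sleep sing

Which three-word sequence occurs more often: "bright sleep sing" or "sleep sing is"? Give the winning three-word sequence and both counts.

"bright sleep sing": 1 occurrence
"sleep sing is": 3 occurrences

"sleep sing is" (3 vs 1)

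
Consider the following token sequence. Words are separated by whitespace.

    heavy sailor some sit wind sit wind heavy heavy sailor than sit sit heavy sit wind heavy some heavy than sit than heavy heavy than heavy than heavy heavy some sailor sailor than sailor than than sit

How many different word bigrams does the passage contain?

37 tokens → 36 bigram windows in total.
Repeated bigrams (each contributes count−1 duplicates):
  heavy heavy: 3
  heavy than: 3
  sailor than: 3
  sit wind: 3
  than heavy: 3
  than sit: 3
  heavy sailor: 2
  heavy some: 2
  … (1 more repeated)
15 duplicate windows → 36 − 15 = 21 distinct.

21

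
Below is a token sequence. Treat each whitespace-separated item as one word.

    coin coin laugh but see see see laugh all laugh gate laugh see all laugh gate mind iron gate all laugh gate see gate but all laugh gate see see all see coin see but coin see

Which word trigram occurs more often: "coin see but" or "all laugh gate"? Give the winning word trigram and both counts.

"all laugh gate" (4 vs 1)

"coin see but": 1 occurrence
"all laugh gate": 4 occurrences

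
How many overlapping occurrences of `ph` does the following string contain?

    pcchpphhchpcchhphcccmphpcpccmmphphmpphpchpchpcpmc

Sliding a length-2 window over the 49 characters (48 positions):
  position 6–7: ph
  position 16–17: ph
  position 22–23: ph
  position 31–32: ph
  position 33–34: ph
  position 37–38: ph

6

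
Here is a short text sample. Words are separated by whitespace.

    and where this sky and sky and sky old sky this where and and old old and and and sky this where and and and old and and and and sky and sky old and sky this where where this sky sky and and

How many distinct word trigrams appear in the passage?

44 tokens → 42 trigram windows in total.
Repeated trigrams (each contributes count−1 duplicates):
  and and and: 4
  sky and sky: 3
  sky this where: 3
  and and old: 2
  and and sky: 2
  and sky and: 2
  and sky old: 2
  and sky this: 2
  … (4 more repeated)
16 duplicate windows → 42 − 16 = 26 distinct.

26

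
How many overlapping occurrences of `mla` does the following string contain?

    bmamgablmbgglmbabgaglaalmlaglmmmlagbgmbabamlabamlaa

Sliding a length-3 window over the 51 characters (49 positions):
  position 25–27: mla
  position 32–34: mla
  position 43–45: mla
  position 48–50: mla

4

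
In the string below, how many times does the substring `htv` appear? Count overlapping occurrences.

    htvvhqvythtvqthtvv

Sliding a length-3 window over the 18 characters (16 positions):
  position 1–3: htv
  position 10–12: htv
  position 15–17: htv

3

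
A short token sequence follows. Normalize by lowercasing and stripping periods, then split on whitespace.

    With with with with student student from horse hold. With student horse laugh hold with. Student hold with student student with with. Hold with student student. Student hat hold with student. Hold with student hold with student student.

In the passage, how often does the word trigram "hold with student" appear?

7

Scanning the 36 overlapping trigram windows for "hold with student":
  position 9–11: hold with student
  position 14–16: hold with student
  position 17–19: hold with student
  position 23–25: hold with student
  position 29–31: hold with student
  position 32–34: hold with student
  position 35–37: hold with student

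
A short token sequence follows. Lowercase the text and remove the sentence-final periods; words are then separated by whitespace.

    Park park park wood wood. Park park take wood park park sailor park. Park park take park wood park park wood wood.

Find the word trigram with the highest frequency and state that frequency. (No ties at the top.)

"wood park park", 3 times

Trigram frequencies (highest first):
  wood park park: 3
  park park park: 2
  park park wood: 2
  park wood wood: 2
  park park take: 2
  wood wood park: 1
  … (8 more, each ≤ 1)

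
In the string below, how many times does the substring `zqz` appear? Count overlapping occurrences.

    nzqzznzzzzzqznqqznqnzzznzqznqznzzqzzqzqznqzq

6

Sliding a length-3 window over the 44 characters (42 positions):
  position 2–4: zqz
  position 11–13: zqz
  position 25–27: zqz
  position 33–35: zqz
  position 36–38: zqz
  position 38–40: zqz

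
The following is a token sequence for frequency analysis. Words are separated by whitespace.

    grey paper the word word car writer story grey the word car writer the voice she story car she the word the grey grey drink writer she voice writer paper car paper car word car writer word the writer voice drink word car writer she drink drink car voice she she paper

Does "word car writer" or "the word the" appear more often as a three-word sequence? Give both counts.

"word car writer": 4 occurrences
"the word the": 1 occurrence

"word car writer" (4 vs 1)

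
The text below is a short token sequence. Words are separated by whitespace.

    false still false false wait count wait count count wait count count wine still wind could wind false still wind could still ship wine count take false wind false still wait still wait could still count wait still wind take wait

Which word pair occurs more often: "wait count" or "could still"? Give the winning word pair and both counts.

"wait count": 3 occurrences
"could still": 2 occurrences

"wait count" (3 vs 2)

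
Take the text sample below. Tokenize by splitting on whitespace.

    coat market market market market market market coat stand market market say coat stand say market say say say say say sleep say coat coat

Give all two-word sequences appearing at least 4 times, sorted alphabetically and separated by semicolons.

Bigram counts meeting the condition (at least 4 times):
  market market: 6
  say say: 4

market market; say say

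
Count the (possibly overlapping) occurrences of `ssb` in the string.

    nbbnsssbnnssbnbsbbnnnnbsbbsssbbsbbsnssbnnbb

4

Sliding a length-3 window over the 43 characters (41 positions):
  position 6–8: ssb
  position 11–13: ssb
  position 28–30: ssb
  position 37–39: ssb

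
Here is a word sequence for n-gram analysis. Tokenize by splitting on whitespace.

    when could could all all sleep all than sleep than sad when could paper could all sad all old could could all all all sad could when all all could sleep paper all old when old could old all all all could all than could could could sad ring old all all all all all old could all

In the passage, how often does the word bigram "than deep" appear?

0

Scanning the 57 overlapping bigram windows for "than deep":
  (none found)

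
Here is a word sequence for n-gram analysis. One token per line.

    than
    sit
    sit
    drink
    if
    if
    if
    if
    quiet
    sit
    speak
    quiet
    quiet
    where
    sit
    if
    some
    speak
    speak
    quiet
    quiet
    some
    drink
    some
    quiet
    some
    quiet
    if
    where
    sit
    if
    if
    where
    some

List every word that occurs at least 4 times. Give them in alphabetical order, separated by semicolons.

Unigram counts meeting the condition (at least 4 times):
  if: 8
  quiet: 7
  sit: 5
  some: 5

if; quiet; sit; some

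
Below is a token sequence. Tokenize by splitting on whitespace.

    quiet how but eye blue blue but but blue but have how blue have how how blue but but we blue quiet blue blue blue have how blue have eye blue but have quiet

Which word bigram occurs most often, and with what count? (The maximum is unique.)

"blue but", 4 times

Bigram frequencies (highest first):
  blue but: 4
  blue blue: 3
  have how: 3
  how blue: 3
  blue have: 3
  eye blue: 2
  … (13 more, each ≤ 2)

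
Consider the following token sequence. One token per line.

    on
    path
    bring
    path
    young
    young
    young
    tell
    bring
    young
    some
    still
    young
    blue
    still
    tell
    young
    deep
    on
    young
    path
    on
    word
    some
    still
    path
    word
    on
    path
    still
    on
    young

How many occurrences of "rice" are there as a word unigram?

Scanning the 32 tokens for "rice":
  (none found)

0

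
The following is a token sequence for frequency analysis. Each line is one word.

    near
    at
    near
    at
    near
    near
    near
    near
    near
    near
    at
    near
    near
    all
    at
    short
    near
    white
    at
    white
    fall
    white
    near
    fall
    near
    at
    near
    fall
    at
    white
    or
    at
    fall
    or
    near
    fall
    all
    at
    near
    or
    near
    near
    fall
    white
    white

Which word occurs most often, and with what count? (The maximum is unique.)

"near", 18 times

Unigram frequencies (highest first):
  near: 18
  at: 9
  white: 6
  fall: 6
  or: 3
  all: 2
  … (1 more, each ≤ 1)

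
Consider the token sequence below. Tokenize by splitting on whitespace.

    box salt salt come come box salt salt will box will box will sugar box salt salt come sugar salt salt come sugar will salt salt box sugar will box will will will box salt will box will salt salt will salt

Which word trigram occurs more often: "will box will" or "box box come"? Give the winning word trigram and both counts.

"will box will": 4 occurrences
"box box come": 0 occurrences

"will box will" (4 vs 0)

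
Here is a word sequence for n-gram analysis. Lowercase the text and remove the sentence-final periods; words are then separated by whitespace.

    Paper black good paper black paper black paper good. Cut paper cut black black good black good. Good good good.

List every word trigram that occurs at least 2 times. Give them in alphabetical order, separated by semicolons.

good good good; paper black paper

Trigram counts meeting the condition (at least 2 times):
  good good good: 2
  paper black paper: 2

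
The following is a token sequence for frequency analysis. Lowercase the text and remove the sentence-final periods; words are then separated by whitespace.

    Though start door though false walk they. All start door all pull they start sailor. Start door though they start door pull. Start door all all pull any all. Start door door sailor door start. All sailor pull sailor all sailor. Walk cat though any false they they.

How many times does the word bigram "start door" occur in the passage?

6

Scanning the 47 overlapping bigram windows for "start door":
  position 2–3: start door
  position 9–10: start door
  position 16–17: start door
  position 20–21: start door
  position 23–24: start door
  position 30–31: start door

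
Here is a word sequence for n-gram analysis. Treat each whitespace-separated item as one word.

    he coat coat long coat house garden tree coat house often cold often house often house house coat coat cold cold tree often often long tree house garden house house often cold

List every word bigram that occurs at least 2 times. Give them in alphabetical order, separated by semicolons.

Bigram counts meeting the condition (at least 2 times):
  coat coat: 2
  coat house: 2
  house garden: 2
  house house: 2
  house often: 3
  often cold: 2
  often house: 2

coat coat; coat house; house garden; house house; house often; often cold; often house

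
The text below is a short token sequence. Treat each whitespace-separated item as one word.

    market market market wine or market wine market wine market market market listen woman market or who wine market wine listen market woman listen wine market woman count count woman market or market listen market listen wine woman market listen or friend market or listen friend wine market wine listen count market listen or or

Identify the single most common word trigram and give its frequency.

Trigram frequencies (highest first):
  wine market wine: 3
  market market market: 2
  market wine market: 2
  woman market or: 2
  market wine listen: 2
  market listen or: 2
  … (40 more, each ≤ 1)

"wine market wine", 3 times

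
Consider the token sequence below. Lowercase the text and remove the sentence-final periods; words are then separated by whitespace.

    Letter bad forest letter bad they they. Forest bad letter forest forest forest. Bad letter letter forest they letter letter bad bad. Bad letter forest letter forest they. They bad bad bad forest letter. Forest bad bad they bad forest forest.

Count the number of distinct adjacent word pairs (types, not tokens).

15

41 tokens → 40 bigram windows in total.
Repeated bigrams (each contributes count−1 duplicates):
  bad bad: 5
  letter forest: 5
  bad forest: 3
  bad letter: 3
  forest bad: 3
  forest forest: 3
  forest letter: 3
  letter bad: 3
  … (5 more repeated)
25 duplicate windows → 40 − 25 = 15 distinct.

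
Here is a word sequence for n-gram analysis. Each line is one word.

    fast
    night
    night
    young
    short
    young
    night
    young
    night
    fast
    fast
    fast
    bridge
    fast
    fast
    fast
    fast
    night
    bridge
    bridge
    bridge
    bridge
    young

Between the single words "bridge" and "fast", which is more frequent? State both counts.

"bridge": 5 occurrences
"fast": 8 occurrences

"fast" (8 vs 5)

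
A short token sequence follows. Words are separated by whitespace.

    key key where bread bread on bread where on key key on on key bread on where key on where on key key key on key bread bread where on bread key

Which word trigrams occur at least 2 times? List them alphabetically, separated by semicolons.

bread where on; key key on; on key bread; on key key; where on key

Trigram counts meeting the condition (at least 2 times):
  bread where on: 2
  key key on: 2
  on key bread: 2
  on key key: 2
  where on key: 2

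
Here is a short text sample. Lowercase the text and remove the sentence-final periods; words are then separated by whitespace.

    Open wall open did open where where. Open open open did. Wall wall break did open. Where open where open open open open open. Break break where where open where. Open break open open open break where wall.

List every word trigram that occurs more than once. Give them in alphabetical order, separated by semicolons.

Trigram counts meeting the condition (more than once):
  did open where: 2
  open open break: 2
  open open open: 5
  open where open: 3
  where open open: 2
  where open where: 2
  where where open: 2

did open where; open open break; open open open; open where open; where open open; where open where; where where open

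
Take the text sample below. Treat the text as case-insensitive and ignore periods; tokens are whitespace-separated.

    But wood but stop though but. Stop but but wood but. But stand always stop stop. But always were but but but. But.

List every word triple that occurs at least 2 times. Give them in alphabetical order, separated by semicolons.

Trigram counts meeting the condition (at least 2 times):
  but but but: 2
  but wood but: 2

but but but; but wood but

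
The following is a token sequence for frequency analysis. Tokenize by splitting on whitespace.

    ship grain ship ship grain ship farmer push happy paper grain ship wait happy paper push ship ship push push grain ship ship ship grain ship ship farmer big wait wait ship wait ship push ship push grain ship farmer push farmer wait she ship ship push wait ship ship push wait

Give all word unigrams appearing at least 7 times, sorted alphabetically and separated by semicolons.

push; ship; wait

Unigram counts meeting the condition (at least 7 times):
  push: 9
  ship: 20
  wait: 7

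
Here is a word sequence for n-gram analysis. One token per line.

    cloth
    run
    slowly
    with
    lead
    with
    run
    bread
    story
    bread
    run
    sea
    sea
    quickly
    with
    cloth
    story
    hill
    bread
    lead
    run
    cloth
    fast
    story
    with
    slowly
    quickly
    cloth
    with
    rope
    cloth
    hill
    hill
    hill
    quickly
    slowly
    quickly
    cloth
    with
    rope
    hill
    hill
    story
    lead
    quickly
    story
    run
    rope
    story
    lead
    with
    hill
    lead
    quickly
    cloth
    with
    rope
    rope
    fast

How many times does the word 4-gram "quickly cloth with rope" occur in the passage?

Scanning the 56 overlapping 4-gram windows for "quickly cloth with rope":
  position 27–30: quickly cloth with rope
  position 37–40: quickly cloth with rope
  position 54–57: quickly cloth with rope

3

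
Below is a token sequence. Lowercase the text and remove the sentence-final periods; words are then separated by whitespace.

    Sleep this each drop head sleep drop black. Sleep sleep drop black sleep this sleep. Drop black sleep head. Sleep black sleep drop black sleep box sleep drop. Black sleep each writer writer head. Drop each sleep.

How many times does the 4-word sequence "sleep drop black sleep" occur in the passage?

5

Scanning the 34 overlapping 4-gram windows for "sleep drop black sleep":
  position 6–9: sleep drop black sleep
  position 10–13: sleep drop black sleep
  position 15–18: sleep drop black sleep
  position 22–25: sleep drop black sleep
  position 27–30: sleep drop black sleep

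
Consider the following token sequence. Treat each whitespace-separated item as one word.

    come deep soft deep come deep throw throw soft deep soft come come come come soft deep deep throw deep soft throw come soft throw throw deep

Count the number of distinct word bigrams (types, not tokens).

14

27 tokens → 26 bigram windows in total.
Repeated bigrams (each contributes count−1 duplicates):
  come come: 3
  deep soft: 3
  soft deep: 3
  come deep: 2
  come soft: 2
  deep throw: 2
  soft throw: 2
  throw deep: 2
  … (1 more repeated)
12 duplicate windows → 26 − 12 = 14 distinct.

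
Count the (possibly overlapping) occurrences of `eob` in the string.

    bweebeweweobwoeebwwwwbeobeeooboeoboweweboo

Sliding a length-3 window over the 42 characters (40 positions):
  position 10–12: eob
  position 23–25: eob
  position 32–34: eob

3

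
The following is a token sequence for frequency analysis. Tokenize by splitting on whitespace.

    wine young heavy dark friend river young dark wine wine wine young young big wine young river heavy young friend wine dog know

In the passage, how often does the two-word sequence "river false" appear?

Scanning the 22 overlapping bigram windows for "river false":
  (none found)

0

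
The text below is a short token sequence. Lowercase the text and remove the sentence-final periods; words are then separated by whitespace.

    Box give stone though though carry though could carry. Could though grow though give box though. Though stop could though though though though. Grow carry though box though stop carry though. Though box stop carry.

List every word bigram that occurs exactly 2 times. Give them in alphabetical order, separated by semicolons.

Bigram counts meeting the condition (exactly 2 times):
  box though: 2
  could though: 2
  stop carry: 2
  though box: 2
  though grow: 2
  though stop: 2

box though; could though; stop carry; though box; though grow; though stop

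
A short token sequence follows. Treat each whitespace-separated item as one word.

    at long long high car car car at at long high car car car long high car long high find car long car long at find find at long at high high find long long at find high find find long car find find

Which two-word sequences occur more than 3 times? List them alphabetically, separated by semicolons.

car car; car long; long high

Bigram counts meeting the condition (more than 3 times):
  car car: 4
  car long: 4
  long high: 4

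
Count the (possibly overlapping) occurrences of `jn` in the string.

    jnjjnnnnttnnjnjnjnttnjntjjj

Sliding a length-2 window over the 27 characters (26 positions):
  position 1–2: jn
  position 4–5: jn
  position 13–14: jn
  position 15–16: jn
  position 17–18: jn
  position 22–23: jn

6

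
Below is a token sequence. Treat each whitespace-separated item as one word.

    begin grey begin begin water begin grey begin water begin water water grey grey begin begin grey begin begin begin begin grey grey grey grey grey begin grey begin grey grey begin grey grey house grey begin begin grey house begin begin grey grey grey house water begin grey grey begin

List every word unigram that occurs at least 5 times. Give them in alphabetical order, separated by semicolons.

Unigram counts meeting the condition (at least 5 times):
  begin: 21
  grey: 22
  water: 5

begin; grey; water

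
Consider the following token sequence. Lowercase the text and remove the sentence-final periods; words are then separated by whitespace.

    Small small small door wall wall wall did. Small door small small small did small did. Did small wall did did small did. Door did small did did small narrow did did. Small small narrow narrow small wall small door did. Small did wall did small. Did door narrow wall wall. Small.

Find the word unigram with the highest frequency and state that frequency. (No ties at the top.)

"small", 19 times

Unigram frequencies (highest first):
  small: 19
  did: 16
  wall: 8
  door: 5
  narrow: 4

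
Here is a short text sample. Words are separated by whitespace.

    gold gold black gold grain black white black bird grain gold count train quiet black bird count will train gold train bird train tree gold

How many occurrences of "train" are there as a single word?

Scanning the 25 tokens for "train":
  position 13: train
  position 19: train
  position 21: train
  position 23: train

4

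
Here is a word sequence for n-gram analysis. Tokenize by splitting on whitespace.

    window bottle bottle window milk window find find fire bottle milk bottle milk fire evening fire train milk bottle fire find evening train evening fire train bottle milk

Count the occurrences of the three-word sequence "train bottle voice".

Scanning the 26 overlapping trigram windows for "train bottle voice":
  (none found)

0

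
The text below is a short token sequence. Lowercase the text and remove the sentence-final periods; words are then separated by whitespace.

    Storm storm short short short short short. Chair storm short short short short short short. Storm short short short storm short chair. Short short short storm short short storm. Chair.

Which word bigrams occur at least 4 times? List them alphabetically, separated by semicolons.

short short; short storm; storm short

Bigram counts meeting the condition (at least 4 times):
  short short: 14
  short storm: 4
  storm short: 5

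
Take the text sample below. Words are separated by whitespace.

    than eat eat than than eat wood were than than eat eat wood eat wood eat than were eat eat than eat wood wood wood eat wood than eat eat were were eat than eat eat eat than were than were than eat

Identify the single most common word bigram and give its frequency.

"than eat", 7 times

Bigram frequencies (highest first):
  than eat: 7
  eat eat: 6
  eat than: 5
  eat wood: 5
  were than: 3
  wood eat: 3
  … (8 more, each ≤ 3)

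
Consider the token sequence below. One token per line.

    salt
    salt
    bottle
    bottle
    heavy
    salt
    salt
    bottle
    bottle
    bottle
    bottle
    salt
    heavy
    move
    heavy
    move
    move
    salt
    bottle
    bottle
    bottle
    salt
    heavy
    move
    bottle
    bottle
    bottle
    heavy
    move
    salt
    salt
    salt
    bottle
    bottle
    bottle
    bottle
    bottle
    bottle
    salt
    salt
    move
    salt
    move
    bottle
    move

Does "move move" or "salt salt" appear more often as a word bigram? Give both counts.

"salt salt" (5 vs 1)

"move move": 1 occurrence
"salt salt": 5 occurrences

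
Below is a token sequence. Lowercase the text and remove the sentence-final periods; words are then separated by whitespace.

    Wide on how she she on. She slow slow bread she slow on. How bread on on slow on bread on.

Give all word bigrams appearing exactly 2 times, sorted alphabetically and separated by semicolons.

bread on; on how; she slow; slow on

Bigram counts meeting the condition (exactly 2 times):
  bread on: 2
  on how: 2
  she slow: 2
  slow on: 2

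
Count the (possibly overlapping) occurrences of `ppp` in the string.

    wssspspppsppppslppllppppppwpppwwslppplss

Sliding a length-3 window over the 40 characters (38 positions):
  position 7–9: ppp
  position 11–13: ppp
  position 12–14: ppp
  position 21–23: ppp
  position 22–24: ppp
  position 23–25: ppp
  position 24–26: ppp
  position 28–30: ppp
  position 35–37: ppp

9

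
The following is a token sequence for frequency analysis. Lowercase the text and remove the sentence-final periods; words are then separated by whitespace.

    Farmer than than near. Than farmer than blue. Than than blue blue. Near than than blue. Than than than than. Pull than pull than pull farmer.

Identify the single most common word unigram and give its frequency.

"than", 14 times

Unigram frequencies (highest first):
  than: 14
  blue: 4
  farmer: 3
  pull: 3
  near: 2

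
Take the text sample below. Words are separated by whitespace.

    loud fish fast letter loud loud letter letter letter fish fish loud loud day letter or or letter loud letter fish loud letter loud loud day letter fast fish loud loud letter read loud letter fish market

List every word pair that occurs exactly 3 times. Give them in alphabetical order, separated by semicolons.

Bigram counts meeting the condition (exactly 3 times):
  fish loud: 3
  letter fish: 3
  letter loud: 3

fish loud; letter fish; letter loud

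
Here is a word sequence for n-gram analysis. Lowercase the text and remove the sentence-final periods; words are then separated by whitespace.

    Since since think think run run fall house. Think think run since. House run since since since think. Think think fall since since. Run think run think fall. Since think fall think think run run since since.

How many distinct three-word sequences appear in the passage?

28

37 tokens → 35 trigram windows in total.
Repeated trigrams (each contributes count−1 duplicates):
  think think run: 3
  run since since: 2
  since since think: 2
  since think think: 2
  think fall since: 2
  think run run: 2
7 duplicate windows → 35 − 7 = 28 distinct.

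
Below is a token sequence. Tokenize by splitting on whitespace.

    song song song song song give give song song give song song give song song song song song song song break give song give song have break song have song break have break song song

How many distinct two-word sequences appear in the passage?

11

35 tokens → 34 bigram windows in total.
Repeated bigrams (each contributes count−1 duplicates):
  song song: 13
  give song: 5
  song give: 4
  break song: 2
  have break: 2
  song break: 2
  song have: 2
23 duplicate windows → 34 − 23 = 11 distinct.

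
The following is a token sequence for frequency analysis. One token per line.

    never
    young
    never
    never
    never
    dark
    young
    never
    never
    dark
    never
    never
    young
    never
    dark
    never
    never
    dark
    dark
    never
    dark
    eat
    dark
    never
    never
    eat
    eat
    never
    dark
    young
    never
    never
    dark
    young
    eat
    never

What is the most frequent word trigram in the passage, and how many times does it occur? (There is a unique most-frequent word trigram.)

"never never dark", 4 times

Trigram frequencies (highest first):
  never never dark: 4
  young never never: 3
  never dark young: 3
  dark never never: 3
  never young never: 2
  dark young never: 2
  … (16 more, each ≤ 2)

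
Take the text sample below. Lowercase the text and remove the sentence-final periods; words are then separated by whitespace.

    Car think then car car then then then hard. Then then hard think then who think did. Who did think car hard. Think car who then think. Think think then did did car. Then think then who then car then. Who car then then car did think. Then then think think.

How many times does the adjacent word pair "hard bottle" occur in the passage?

Scanning the 50 overlapping bigram windows for "hard bottle":
  (none found)

0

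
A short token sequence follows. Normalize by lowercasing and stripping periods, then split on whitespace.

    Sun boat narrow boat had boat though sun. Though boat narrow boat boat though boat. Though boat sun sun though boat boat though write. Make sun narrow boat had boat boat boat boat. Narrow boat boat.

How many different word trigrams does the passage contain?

36 tokens → 34 trigram windows in total.
Repeated trigrams (each contributes count−1 duplicates):
  boat narrow boat: 3
  boat boat boat: 2
  boat boat though: 2
  boat had boat: 2
  boat though boat: 2
  narrow boat boat: 2
  narrow boat had: 2
  sun though boat: 2
9 duplicate windows → 34 − 9 = 25 distinct.

25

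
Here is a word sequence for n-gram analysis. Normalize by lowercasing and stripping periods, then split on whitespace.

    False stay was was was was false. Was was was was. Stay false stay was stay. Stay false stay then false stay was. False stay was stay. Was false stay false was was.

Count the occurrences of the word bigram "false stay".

Scanning the 32 overlapping bigram windows for "false stay":
  position 1–2: false stay
  position 13–14: false stay
  position 18–19: false stay
  position 21–22: false stay
  position 24–25: false stay
  position 29–30: false stay

6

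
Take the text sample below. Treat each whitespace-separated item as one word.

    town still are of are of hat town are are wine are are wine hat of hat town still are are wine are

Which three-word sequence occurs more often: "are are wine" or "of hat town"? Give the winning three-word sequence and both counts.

"are are wine" (3 vs 2)

"are are wine": 3 occurrences
"of hat town": 2 occurrences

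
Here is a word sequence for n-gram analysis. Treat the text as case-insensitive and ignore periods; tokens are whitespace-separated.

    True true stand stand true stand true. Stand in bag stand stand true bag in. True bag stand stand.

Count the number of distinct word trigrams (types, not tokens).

14

19 tokens → 17 trigram windows in total.
Repeated trigrams (each contributes count−1 duplicates):
  bag stand stand: 2
  stand stand true: 2
  stand true stand: 2
3 duplicate windows → 17 − 3 = 14 distinct.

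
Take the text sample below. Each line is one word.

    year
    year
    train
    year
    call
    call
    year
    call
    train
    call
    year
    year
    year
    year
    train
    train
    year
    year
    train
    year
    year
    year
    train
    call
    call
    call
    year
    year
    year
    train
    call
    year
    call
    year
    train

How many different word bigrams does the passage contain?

35 tokens → 34 bigram windows in total.
Repeated bigrams (each contributes count−1 duplicates):
  year year: 9
  year train: 6
  call year: 5
  call call: 3
  train call: 3
  train year: 3
  year call: 3
25 duplicate windows → 34 − 25 = 9 distinct.

9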